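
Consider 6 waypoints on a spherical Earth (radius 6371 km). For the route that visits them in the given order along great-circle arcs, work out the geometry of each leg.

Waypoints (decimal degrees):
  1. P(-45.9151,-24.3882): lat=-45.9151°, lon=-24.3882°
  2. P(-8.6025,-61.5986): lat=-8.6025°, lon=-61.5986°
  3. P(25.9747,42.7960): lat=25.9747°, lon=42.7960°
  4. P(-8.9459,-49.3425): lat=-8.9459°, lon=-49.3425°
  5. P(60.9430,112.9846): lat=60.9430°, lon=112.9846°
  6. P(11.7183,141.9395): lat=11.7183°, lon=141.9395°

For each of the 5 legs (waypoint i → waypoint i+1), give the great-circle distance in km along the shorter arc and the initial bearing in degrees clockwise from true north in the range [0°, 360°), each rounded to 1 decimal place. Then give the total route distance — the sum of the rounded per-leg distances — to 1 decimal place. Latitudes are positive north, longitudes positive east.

Leg 1: φ1=-0.8013697, φ2=-0.1501419, Δφ=0.6512277, Δλ=-0.6494440 rad; a=sin²(Δφ/2)+cosφ1·cosφ2·sin²(Δλ/2)=0.1723508327; c=2·atan2(√a, √(1-a))=0.856218822; dist=6371·c=5454.970 ≈ 5455.0 km; running total=5455.0 km
Leg 1 bearing: y=sinΔλ·cosφ2=-0.59794023, x=cosφ1·sinφ2-sinφ1·cosφ2·cosΔλ=0.46157510; θ=atan2(y, x)=-52.3339° <0 so +360° → 307.6661° ≈ 307.7°
Leg 2: φ1=-0.1501419, φ2=0.4533440, Δφ=0.6034860, Δλ=1.8220295 rad; a=sin²(Δφ/2)+cosφ1·cosφ2·sin²(Δλ/2)=0.6432421503; c=2·atan2(√a, √(1-a))=1.861351634; dist=6371·c=11858.671 ≈ 11858.7 km; running total=17313.7 km
Leg 2 bearing: y=sinΔλ·cosφ2=0.87076525, x=cosφ1·sinφ2-sinφ1·cosφ2·cosΔλ=0.39961810; θ=atan2(y, x)=65.3483° ≈ 65.3°
Leg 3: φ1=0.4533440, φ2=-0.1561354, Δφ=-0.6094794, Δλ=-1.6081202 rad; a=sin²(Δφ/2)+cosφ1·cosφ2·sin²(Δλ/2)=0.5506218070; c=2·atan2(√a, √(1-a))=1.672213706; dist=6371·c=10653.674 ≈ 10653.7 km; running total=27967.4 km
Leg 3 bearing: y=sinΔλ·cosφ2=-0.98714763, x=cosφ1·sinφ2-sinφ1·cosφ2·cosΔλ=-0.12364988; θ=atan2(y, x)=-97.1397° <0 so +360° → 262.8603° ≈ 262.9°
Leg 4: φ1=-0.1561354, φ2=1.0636560, Δφ=1.2197914, Δλ=2.8331424 rad; a=sin²(Δφ/2)+cosφ1·cosφ2·sin²(Δλ/2)=0.7965293145; c=2·atan2(√a, √(1-a))=2.205648664; dist=6371·c=14052.188 ≈ 14052.2 km; running total=42019.6 km
Leg 4 bearing: y=sinΔλ·cosφ2=0.14744376, x=cosφ1·sinφ2-sinφ1·cosφ2·cosΔλ=0.79154393; θ=atan2(y, x)=10.5518° ≈ 10.6°
Leg 5: φ1=1.0636560, φ2=0.2045229, Δφ=-0.8591331, Δλ=0.5053583 rad; a=sin²(Δφ/2)+cosφ1·cosφ2·sin²(Δλ/2)=0.2031749567; c=2·atan2(√a, √(1-a))=0.935209206; dist=6371·c=5958.218 ≈ 5958.2 km; running total=47977.8 km
Leg 5 bearing: y=sinΔλ·cosφ2=0.47403096, x=cosφ1·sinφ2-sinφ1·cosφ2·cosΔλ=-0.65028780; θ=atan2(y, x)=143.9096° ≈ 143.9°

Leg 1: dist=5455.0 km, bearing=307.7°
Leg 2: dist=11858.7 km, bearing=65.3°
Leg 3: dist=10653.7 km, bearing=262.9°
Leg 4: dist=14052.2 km, bearing=10.6°
Leg 5: dist=5958.2 km, bearing=143.9°
Total: 47977.8 km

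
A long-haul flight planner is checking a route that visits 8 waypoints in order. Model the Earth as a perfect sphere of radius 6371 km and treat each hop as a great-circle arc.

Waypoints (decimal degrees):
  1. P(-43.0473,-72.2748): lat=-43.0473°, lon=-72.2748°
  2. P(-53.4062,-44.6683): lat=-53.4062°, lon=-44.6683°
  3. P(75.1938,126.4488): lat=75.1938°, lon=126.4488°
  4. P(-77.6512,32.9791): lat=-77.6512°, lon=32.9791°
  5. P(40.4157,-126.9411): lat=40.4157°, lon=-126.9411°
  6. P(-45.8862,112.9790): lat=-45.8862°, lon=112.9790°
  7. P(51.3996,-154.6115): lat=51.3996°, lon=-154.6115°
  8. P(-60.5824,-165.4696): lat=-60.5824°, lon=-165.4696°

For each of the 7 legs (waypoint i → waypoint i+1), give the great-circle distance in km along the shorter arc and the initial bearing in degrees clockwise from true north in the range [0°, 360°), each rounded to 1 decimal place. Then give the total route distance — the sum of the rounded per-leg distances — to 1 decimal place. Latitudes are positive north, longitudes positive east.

Leg 1: dist=2325.8 km, bearing=129.3°
Leg 2: dist=17561.2 km, bearing=6.0°
Leg 3: dist=17946.2 km, bearing=222.0°
Leg 4: dist=15771.6 km, bearing=205.0°
Leg 5: dist=15231.3 km, bearing=242.0°
Leg 6: dist=13944.4 km, bearing=49.9°
Leg 7: dist=12489.6 km, bearing=185.7°
Total: 95270.1 km

Leg 1: φ1=-0.7513171, φ2=-0.9321140, Δφ=-0.1807969, Δλ=0.4818243 rad; a=sin²(Δφ/2)+cosφ1·cosφ2·sin²(Δλ/2)=0.0329489114; c=2·atan2(√a, √(1-a))=0.365060463; dist=6371·c=2325.800 ≈ 2325.8 km; running total=2325.8 km
Leg 1 bearing: y=sinΔλ·cosφ2=0.27624830, x=cosφ1·sinφ2-sinφ1·cosφ2·cosΔλ=-0.22614154; θ=atan2(y, x)=129.3043° ≈ 129.3°
Leg 2: φ1=-0.9321140, φ2=1.3123794, Δφ=2.2444934, Δλ=2.9865568 rad; a=sin²(Δφ/2)+cosφ1·cosφ2·sin²(Δλ/2)=0.9633694854; c=2·atan2(√a, √(1-a))=2.756434355; dist=6371·c=17561.243 ≈ 17561.2 km; running total=19887.0 km
Leg 2 bearing: y=sinΔλ·cosφ2=0.03946094, x=cosφ1·sinφ2-sinφ1·cosφ2·cosΔλ=0.37362777; θ=atan2(y, x)=6.0290° ≈ 6.0°
Leg 3: φ1=1.3123794, φ2=-1.3552691, Δφ=-2.6676485, Δλ=-1.6313540 rad; a=sin²(Δφ/2)+cosφ1·cosφ2·sin²(Δλ/2)=0.9738676774; c=2·atan2(√a, √(1-a))=2.816857794; dist=6371·c=17946.201 ≈ 17946.2 km; running total=37833.2 km
Leg 3 bearing: y=sinΔλ·cosφ2=-0.21347046, x=cosφ1·sinφ2-sinφ1·cosφ2·cosΔλ=-0.23712457; θ=atan2(y, x)=-138.0050° <0 so +360° → 221.9950° ≈ 222.0°
Leg 4: φ1=-1.3552691, φ2=0.7053870, Δφ=2.0606561, Δλ=-2.7911340 rad; a=sin²(Δφ/2)+cosφ1·cosφ2·sin²(Δλ/2)=0.8931289051; c=2·atan2(√a, √(1-a))=2.475525451; dist=6371·c=15771.573 ≈ 15771.6 km; running total=53604.8 km
Leg 4 bearing: y=sinΔλ·cosφ2=-0.26139689, x=cosφ1·sinφ2-sinφ1·cosφ2·cosΔλ=-0.55988420; θ=atan2(y, x)=-154.9732° <0 so +360° → 205.0268° ≈ 205.0°
Leg 5: φ1=0.7053870, φ2=-0.8008653, Δφ=-1.5062523, Δλ=4.1873957 rad; a=sin²(Δφ/2)+cosφ1·cosφ2·sin²(Δλ/2)=0.8655495202; c=2·atan2(√a, √(1-a))=2.390727746; dist=6371·c=15231.326 ≈ 15231.3 km; running total=68836.1 km
Leg 5 bearing: y=sinΔλ·cosφ2=-0.60234200, x=cosφ1·sinφ2-sinφ1·cosφ2·cosΔλ=-0.32043457; θ=atan2(y, x)=-118.0121° <0 so +360° → 241.9879° ≈ 242.0°
Leg 6: φ1=-0.8008653, φ2=0.8970923, Δφ=1.6979575, Δλ=-4.6703353 rad; a=sin²(Δφ/2)+cosφ1·cosφ2·sin²(Δλ/2)=0.7896769312; c=2·atan2(√a, √(1-a))=2.188732061; dist=6371·c=13944.412 ≈ 13944.4 km; running total=82780.5 km
Leg 6 bearing: y=sinΔλ·cosφ2=0.62333346, x=cosφ1·sinφ2-sinφ1·cosφ2·cosΔλ=0.52517093; θ=atan2(y, x)=49.8852° ≈ 49.9°
Leg 7: φ1=0.8970923, φ2=-1.0573623, Δφ=-1.9544546, Δλ=-0.1895096 rad; a=sin²(Δφ/2)+cosφ1·cosφ2·sin²(Δλ/2)=0.6899007346; c=2·atan2(√a, √(1-a))=1.960378002; dist=6371·c=12489.568 ≈ 12489.6 km; running total=95270.1 km
Leg 7 bearing: y=sinΔλ·cosφ2=-0.09252553, x=cosφ1·sinφ2-sinφ1·cosφ2·cosΔλ=-0.92042918; θ=atan2(y, x)=-174.2597° <0 so +360° → 185.7403° ≈ 185.7°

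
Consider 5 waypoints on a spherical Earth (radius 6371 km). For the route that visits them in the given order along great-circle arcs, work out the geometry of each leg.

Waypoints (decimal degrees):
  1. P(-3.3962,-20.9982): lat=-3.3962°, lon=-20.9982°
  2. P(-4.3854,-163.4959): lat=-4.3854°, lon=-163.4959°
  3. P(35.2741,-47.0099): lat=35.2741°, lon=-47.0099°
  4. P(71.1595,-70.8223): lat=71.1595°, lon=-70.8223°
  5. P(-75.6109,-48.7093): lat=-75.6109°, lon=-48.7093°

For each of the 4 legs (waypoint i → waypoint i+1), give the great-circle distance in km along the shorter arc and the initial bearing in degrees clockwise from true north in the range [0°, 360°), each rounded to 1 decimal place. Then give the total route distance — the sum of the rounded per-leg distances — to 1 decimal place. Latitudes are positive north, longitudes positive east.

Leg 1: dist=15759.5 km, bearing=258.5°
Leg 2: dist=12679.4 km, bearing=53.1°
Leg 3: dist=4228.1 km, bearing=347.8°
Leg 4: dist=16389.3 km, bearing=170.0°
Total: 49056.3 km

Leg 1: φ1=-0.0592749, φ2=-0.0765397, Δφ=-0.0172648, Δλ=-2.4870540 rad; a=sin²(Δφ/2)+cosφ1·cosφ2·sin²(Δλ/2)=0.8925436272; c=2·atan2(√a, √(1-a))=2.473633314; dist=6371·c=15759.518 ≈ 15759.5 km; running total=15759.5 km
Leg 1 bearing: y=sinΔλ·cosφ2=-0.60701089, x=cosφ1·sinφ2-sinφ1·cosφ2·cosΔλ=-0.12319001; θ=atan2(y, x)=-101.4721° <0 so +360° → 258.5279° ≈ 258.5°
Leg 2: φ1=-0.0765397, φ2=0.6156492, Δφ=0.6921889, Δλ=2.0330642 rad; a=sin²(Δφ/2)+cosφ1·cosφ2·sin²(Δλ/2)=0.7035942279; c=2·atan2(√a, √(1-a))=1.990169972; dist=6371·c=12679.373 ≈ 12679.4 km; running total=28438.9 km
Leg 2 bearing: y=sinΔλ·cosφ2=0.73071226, x=cosφ1·sinφ2-sinφ1·cosφ2·cosΔλ=0.54795726; θ=atan2(y, x)=53.1340° ≈ 53.1°
Leg 3: φ1=0.6156492, φ2=1.2419676, Δφ=0.6263184, Δλ=-0.4156048 rad; a=sin²(Δφ/2)+cosφ1·cosφ2·sin²(Δλ/2)=0.1061261659; c=2·atan2(√a, √(1-a))=0.663652320; dist=6371·c=4228.129 ≈ 4228.1 km; running total=32667.0 km
Leg 3 bearing: y=sinΔλ·cosφ2=-0.13038275, x=cosφ1·sinφ2-sinφ1·cosφ2·cosΔλ=0.60204149; θ=atan2(y, x)=-12.2197° <0 so +360° → 347.7803° ≈ 347.8°
Leg 4: φ1=1.2419676, φ2=-1.3196592, Δφ=-2.5616267, Δλ=0.3859447 rad; a=sin²(Δφ/2)+cosφ1·cosφ2·sin²(Δλ/2)=0.9211921659; c=2·atan2(√a, √(1-a))=2.572488996; dist=6371·c=16389.327 ≈ 16389.3 km; running total=49056.3 km
Leg 4 bearing: y=sinΔλ·cosφ2=0.09354608, x=cosφ1·sinφ2-sinφ1·cosφ2·cosΔλ=-0.53069555; θ=atan2(y, x)=170.0031° ≈ 170.0°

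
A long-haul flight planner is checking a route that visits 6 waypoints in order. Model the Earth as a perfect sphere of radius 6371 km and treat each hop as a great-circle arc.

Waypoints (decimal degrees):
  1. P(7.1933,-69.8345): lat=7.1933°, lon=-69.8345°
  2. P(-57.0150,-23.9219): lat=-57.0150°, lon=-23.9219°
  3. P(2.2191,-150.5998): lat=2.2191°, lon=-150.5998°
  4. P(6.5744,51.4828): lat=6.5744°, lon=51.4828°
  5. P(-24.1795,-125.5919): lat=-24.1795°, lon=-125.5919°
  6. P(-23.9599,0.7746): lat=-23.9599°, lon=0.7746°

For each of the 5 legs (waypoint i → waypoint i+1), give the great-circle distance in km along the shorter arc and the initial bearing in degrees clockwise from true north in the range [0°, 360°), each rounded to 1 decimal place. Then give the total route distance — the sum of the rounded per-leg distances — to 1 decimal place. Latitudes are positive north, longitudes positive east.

Leg 1: dist=8260.7 km, bearing=156.0°
Leg 2: dist=12336.2 km, bearing=239.1°
Leg 3: dist=17376.0 km, bearing=291.9°
Leg 4: dist=18032.8 km, bearing=188.7°
Leg 5: dist=12136.5 km, bearing=128.8°
Total: 68142.2 km

Leg 1: φ1=0.1255468, φ2=-0.9950995, Δφ=-1.1206462, Δλ=0.8013260 rad; a=sin²(Δφ/2)+cosφ1·cosφ2·sin²(Δλ/2)=0.3646163160; c=2·atan2(√a, √(1-a))=1.296606239; dist=6371·c=8260.678 ≈ 8260.7 km; running total=8260.7 km
Leg 1 bearing: y=sinΔλ·cosφ2=0.39104523, x=cosφ1·sinφ2-sinφ1·cosφ2·cosΔλ=-0.87964121; θ=atan2(y, x)=156.0324° ≈ 156.0°
Leg 2: φ1=-0.9950995, φ2=0.0387306, Δφ=1.0338301, Δλ=-2.2109464 rad; a=sin²(Δφ/2)+cosφ1·cosφ2·sin²(Δλ/2)=0.6787130540; c=2·atan2(√a, √(1-a))=1.936306816; dist=6371·c=12336.211 ≈ 12336.2 km; running total=20596.9 km
Leg 2 bearing: y=sinΔλ·cosφ2=-0.80140465, x=cosφ1·sinφ2-sinφ1·cosφ2·cosΔλ=-0.47958020; θ=atan2(y, x)=-120.8973° <0 so +360° → 239.1027° ≈ 239.1°
Leg 3: φ1=0.0387306, φ2=0.1147449, Δφ=0.0760143, Δλ=3.5270067 rad; a=sin²(Δφ/2)+cosφ1·cosφ2·sin²(Δλ/2)=0.9577128100; c=2·atan2(√a, √(1-a))=2.727360454; dist=6371·c=17376.013 ≈ 17376.0 km; running total=37972.9 km
Leg 3 bearing: y=sinΔλ·cosφ2=-0.37347068, x=cosφ1·sinφ2-sinφ1·cosφ2·cosΔλ=0.15005195; θ=atan2(y, x)=-68.1109° <0 so +360° → 291.8891° ≈ 291.9°
Leg 4: φ1=0.1147449, φ2=-0.4220119, Δφ=-0.5367568, Δλ=-3.0905365 rad; a=sin²(Δφ/2)+cosφ1·cosφ2·sin²(Δλ/2)=0.9759914049; c=2·atan2(√a, √(1-a))=2.830444898; dist=6371·c=18032.764 ≈ 18032.8 km; running total=56005.7 km
Leg 4 bearing: y=sinΔλ·cosφ2=-0.04655656, x=cosφ1·sinφ2-sinφ1·cosφ2·cosΔλ=-0.30259084; θ=atan2(y, x)=-171.2531° <0 so +360° → 188.7469° ≈ 188.7°
Leg 5: φ1=-0.4220119, φ2=-0.4181791, Δφ=0.0038327, Δλ=2.2055115 rad; a=sin²(Δφ/2)+cosφ1·cosφ2·sin²(Δλ/2)=0.6639895603; c=2·atan2(√a, √(1-a))=1.904959895; dist=6371·c=12136.499 ≈ 12136.5 km; running total=68142.2 km
Leg 5 bearing: y=sinΔλ·cosφ2=0.73585296, x=cosφ1·sinφ2-sinφ1·cosφ2·cosΔλ=-0.59241043; θ=atan2(y, x)=128.8364° ≈ 128.8°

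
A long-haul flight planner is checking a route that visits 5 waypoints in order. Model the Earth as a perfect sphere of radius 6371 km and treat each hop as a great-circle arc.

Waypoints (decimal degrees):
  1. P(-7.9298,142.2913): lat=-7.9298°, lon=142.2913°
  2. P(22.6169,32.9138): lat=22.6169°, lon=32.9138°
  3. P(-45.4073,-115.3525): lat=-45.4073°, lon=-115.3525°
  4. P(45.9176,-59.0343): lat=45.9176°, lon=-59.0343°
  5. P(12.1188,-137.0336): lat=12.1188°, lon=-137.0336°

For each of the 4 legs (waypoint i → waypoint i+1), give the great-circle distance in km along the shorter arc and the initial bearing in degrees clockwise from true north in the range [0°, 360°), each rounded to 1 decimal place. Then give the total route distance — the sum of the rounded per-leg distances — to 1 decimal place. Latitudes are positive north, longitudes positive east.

Leg 1: φ1=-0.1384011, φ2=0.3947394, Δφ=0.5331405, Δλ=-1.9089975 rad; a=sin²(Δφ/2)+cosφ1·cosφ2·sin²(Δλ/2)=0.6782005644; c=2·atan2(√a, √(1-a))=1.935209569; dist=6371·c=12329.220 ≈ 12329.2 km; running total=12329.2 km
Leg 1 bearing: y=sinΔλ·cosφ2=-0.87080618, x=cosφ1·sinφ2-sinφ1·cosφ2·cosΔλ=0.33863672; θ=atan2(y, x)=-68.7501° <0 so +360° → 291.2499° ≈ 291.2°
Leg 2: φ1=0.3947394, φ2=-0.7925069, Δφ=-1.1872463, Δλ=-2.5877351 rad; a=sin²(Δφ/2)+cosφ1·cosφ2·sin²(Δλ/2)=0.9125213019; c=2·atan2(√a, √(1-a))=2.541073918; dist=6371·c=16189.182 ≈ 16189.2 km; running total=28518.4 km
Leg 2 bearing: y=sinΔλ·cosφ2=-0.36926512, x=cosφ1·sinφ2-sinφ1·cosφ2·cosΔλ=-0.42772418; θ=atan2(y, x)=-139.1951° <0 so +360° → 220.8049° ≈ 220.8°
Leg 3: φ1=-0.7925069, φ2=0.8014133, Δφ=1.5939202, Δλ=0.9829380 rad; a=sin²(Δφ/2)+cosφ1·cosφ2·sin²(Δλ/2)=0.6203367264; c=2·atan2(√a, √(1-a))=1.813855966; dist=6371·c=11556.076 ≈ 11556.1 km; running total=40074.5 km
Leg 3 bearing: y=sinΔλ·cosφ2=0.57890655, x=cosφ1·sinφ2-sinφ1·cosφ2·cosΔλ=0.77906578; θ=atan2(y, x)=36.6152° ≈ 36.6°
Leg 4: φ1=0.8014133, φ2=0.2115130, Δφ=-0.5899003, Δλ=-1.3613446 rad; a=sin²(Δφ/2)+cosφ1·cosφ2·sin²(Δλ/2)=0.3538824586; c=2·atan2(√a, √(1-a))=1.274233215; dist=6371·c=8118.140 ≈ 8118.1 km; running total=48192.6 km
Leg 4 bearing: y=sinΔλ·cosφ2=-0.95634651, x=cosφ1·sinφ2-sinφ1·cosφ2·cosΔλ=0.00002188; θ=atan2(y, x)=-89.9987° <0 so +360° → 270.0013° ≈ 270.0°

Leg 1: dist=12329.2 km, bearing=291.2°
Leg 2: dist=16189.2 km, bearing=220.8°
Leg 3: dist=11556.1 km, bearing=36.6°
Leg 4: dist=8118.1 km, bearing=270.0°
Total: 48192.6 km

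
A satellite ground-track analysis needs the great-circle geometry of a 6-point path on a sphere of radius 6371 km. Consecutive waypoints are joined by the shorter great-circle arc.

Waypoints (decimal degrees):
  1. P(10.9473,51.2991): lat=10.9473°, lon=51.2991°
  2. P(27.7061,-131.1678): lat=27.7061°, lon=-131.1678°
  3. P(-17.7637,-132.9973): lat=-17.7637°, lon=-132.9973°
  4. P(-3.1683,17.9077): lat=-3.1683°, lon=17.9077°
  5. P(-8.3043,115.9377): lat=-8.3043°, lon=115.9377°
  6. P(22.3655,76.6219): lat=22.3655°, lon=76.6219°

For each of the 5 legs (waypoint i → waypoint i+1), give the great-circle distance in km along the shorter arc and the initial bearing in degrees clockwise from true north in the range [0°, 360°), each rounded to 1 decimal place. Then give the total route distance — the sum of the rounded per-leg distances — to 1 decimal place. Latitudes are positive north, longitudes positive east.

Leg 1: dist=15708.8 km, bearing=3.5°
Leg 2: dist=5059.9 km, bearing=182.4°
Leg 3: dist=16066.6 km, bearing=123.3°
Leg 4: dist=10838.3 km, bearing=98.8°
Leg 5: dist=5474.3 km, bearing=309.3°
Total: 53147.9 km

Leg 1: φ1=0.1910664, φ2=0.4835627, Δφ=0.2924962, Δλ=-3.1846482 rad; a=sin²(Δφ/2)+cosφ1·cosφ2·sin²(Δλ/2)=0.8900665578; c=2·atan2(√a, √(1-a))=2.465674892; dist=6371·c=15708.815 ≈ 15708.8 km; running total=15708.8 km
Leg 1 bearing: y=sinΔλ·cosφ2=0.03810718, x=cosφ1·sinφ2-sinφ1·cosφ2·cosΔλ=0.62445189; θ=atan2(y, x)=3.4921° ≈ 3.5°
Leg 2: φ1=0.4835627, φ2=-0.3100351, Δφ=-0.7935977, Δλ=-0.0319308 rad; a=sin²(Δφ/2)+cosφ1·cosφ2·sin²(Δλ/2)=0.1495723345; c=2·atan2(√a, √(1-a))=0.794200423; dist=6371·c=5059.851 ≈ 5059.9 km; running total=20768.7 km
Leg 2 bearing: y=sinΔλ·cosφ2=-0.03040326, x=cosφ1·sinφ2-sinφ1·cosφ2·cosΔλ=-0.71265521; θ=atan2(y, x)=-177.5571° <0 so +360° → 182.4429° ≈ 182.4°
Leg 3: φ1=-0.3100351, φ2=-0.0552973, Δφ=0.2547378, Δλ=2.6337891 rad; a=sin²(Δφ/2)+cosφ1·cosφ2·sin²(Δλ/2)=0.9070097911; c=2·atan2(√a, √(1-a))=2.521835581; dist=6371·c=16066.614 ≈ 16066.6 km; running total=36835.3 km
Leg 3 bearing: y=sinΔλ·cosφ2=0.48551588, x=cosφ1·sinφ2-sinφ1·cosφ2·cosΔλ=-0.31882041; θ=atan2(y, x)=123.2914° ≈ 123.3°
Leg 4: φ1=-0.0552973, φ2=-0.1449374, Δφ=-0.0896401, Δλ=1.7109463 rad; a=sin²(Δφ/2)+cosφ1·cosφ2·sin²(Δλ/2)=0.5650165457; c=2·atan2(√a, √(1-a))=1.701198681; dist=6371·c=10838.337 ≈ 10838.3 km; running total=47673.6 km
Leg 4 bearing: y=sinΔλ·cosφ2=0.97981282, x=cosφ1·sinφ2-sinφ1·cosφ2·cosΔλ=-0.15184938; θ=atan2(y, x)=98.8095° ≈ 98.8°
Leg 5: φ1=-0.1449374, φ2=0.3903516, Δφ=0.5352890, Δλ=-0.6861902 rad; a=sin²(Δφ/2)+cosφ1·cosφ2·sin²(Δλ/2)=0.1734963399; c=2·atan2(√a, √(1-a))=0.859247817; dist=6371·c=5474.268 ≈ 5474.3 km; running total=53147.9 km
Leg 5 bearing: y=sinΔλ·cosφ2=-0.58593232, x=cosφ1·sinφ2-sinφ1·cosφ2·cosΔλ=0.47985910; θ=atan2(y, x)=-50.6837° <0 so +360° → 309.3163° ≈ 309.3°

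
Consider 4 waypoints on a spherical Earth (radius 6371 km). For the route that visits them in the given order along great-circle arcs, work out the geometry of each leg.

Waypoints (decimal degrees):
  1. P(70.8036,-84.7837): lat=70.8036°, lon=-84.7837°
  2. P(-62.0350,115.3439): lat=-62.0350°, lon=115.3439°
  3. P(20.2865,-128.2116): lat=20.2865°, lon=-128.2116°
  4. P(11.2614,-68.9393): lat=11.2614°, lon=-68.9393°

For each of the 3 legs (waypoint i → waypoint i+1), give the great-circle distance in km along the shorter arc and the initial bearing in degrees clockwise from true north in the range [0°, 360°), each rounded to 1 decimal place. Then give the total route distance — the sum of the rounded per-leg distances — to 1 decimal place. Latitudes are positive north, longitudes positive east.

Leg 1: φ1=1.2357559, φ2=-1.0827150, Δφ=-2.3184709, Δλ=3.4928855 rad; a=sin²(Δφ/2)+cosφ1·cosφ2·sin²(Δλ/2)=0.9894477892; c=2·atan2(√a, √(1-a))=2.935781697; dist=6371·c=18703.865 ≈ 18703.9 km; running total=18703.9 km
Leg 1 bearing: y=sinΔλ·cosφ2=-0.16136518, x=cosφ1·sinφ2-sinφ1·cosφ2·cosΔλ=0.12539827; θ=atan2(y, x)=-52.1489° <0 so +360° → 307.8511° ≈ 307.9°
Leg 2: φ1=-1.0827150, φ2=0.3540662, Δφ=1.4367812, Δλ=-4.2508454 rad; a=sin²(Δφ/2)+cosφ1·cosφ2·sin²(Δλ/2)=0.7510532706; c=2·atan2(√a, √(1-a))=2.096829240; dist=6371·c=13358.899 ≈ 13358.9 km; running total=32062.8 km
Leg 2 bearing: y=sinΔλ·cosφ2=0.83982718, x=cosφ1·sinφ2-sinφ1·cosφ2·cosΔλ=-0.20634760; θ=atan2(y, x)=103.8043° ≈ 103.8°
Leg 3: φ1=0.3540662, φ2=0.1965485, Δφ=-0.1575177, Δλ=1.0344968 rad; a=sin²(Δφ/2)+cosφ1·cosφ2·sin²(Δλ/2)=0.2311275365; c=2·atan2(√a, √(1-a))=1.003036221; dist=6371·c=6390.344 ≈ 6390.3 km; running total=38453.1 km
Leg 3 bearing: y=sinΔλ·cosφ2=0.84305489, x=cosφ1·sinφ2-sinφ1·cosφ2·cosΔλ=0.00942611; θ=atan2(y, x)=89.3594° ≈ 89.4°

Leg 1: dist=18703.9 km, bearing=307.9°
Leg 2: dist=13358.9 km, bearing=103.8°
Leg 3: dist=6390.3 km, bearing=89.4°
Total: 38453.1 km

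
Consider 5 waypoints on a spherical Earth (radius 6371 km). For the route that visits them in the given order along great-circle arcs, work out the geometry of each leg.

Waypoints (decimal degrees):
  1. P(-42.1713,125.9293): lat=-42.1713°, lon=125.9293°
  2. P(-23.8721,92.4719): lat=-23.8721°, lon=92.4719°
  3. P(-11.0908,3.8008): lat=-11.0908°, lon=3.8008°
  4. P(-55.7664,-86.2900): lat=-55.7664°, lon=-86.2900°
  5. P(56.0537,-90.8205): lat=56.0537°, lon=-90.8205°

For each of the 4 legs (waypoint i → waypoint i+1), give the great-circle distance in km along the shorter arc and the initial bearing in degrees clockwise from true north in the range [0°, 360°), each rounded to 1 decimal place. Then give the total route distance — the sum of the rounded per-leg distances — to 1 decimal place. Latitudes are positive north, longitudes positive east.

Leg 1: dist=3687.5 km, bearing=292.8°
Leg 2: dist=9378.0 km, bearing=260.4°
Leg 3: dist=8995.6 km, bearing=214.7°
Leg 4: dist=12440.6 km, bearing=357.3°
Total: 34501.7 km

Leg 1: φ1=-0.7360280, φ2=-0.4166467, Δφ=0.3193813, Δλ=-0.5839418 rad; a=sin²(Δφ/2)+cosφ1·cosφ2·sin²(Δλ/2)=0.0814369645; c=2·atan2(√a, √(1-a))=0.578788310; dist=6371·c=3687.460 ≈ 3687.5 km; running total=3687.5 km
Leg 1 bearing: y=sinΔλ·cosφ2=-0.50415230, x=cosφ1·sinφ2-sinφ1·cosφ2·cosΔλ=0.21225080; θ=atan2(y, x)=-67.1686° <0 so +360° → 292.8314° ≈ 292.8°
Leg 2: φ1=-0.4166467, φ2=-0.1935710, Δφ=0.2230758, Δλ=-1.5476026 rad; a=sin²(Δφ/2)+cosφ1·cosφ2·sin²(Δλ/2)=0.4506696638; c=2·atan2(√a, √(1-a))=1.471974890; dist=6371·c=9377.952 ≈ 9378.0 km; running total=13065.5 km
Leg 2 bearing: y=sinΔλ·cosφ2=-0.98105963, x=cosφ1·sinφ2-sinφ1·cosφ2·cosΔλ=-0.16669757; θ=atan2(y, x)=-99.6434° <0 so +360° → 260.3566° ≈ 260.4°
Leg 3: φ1=-0.1935710, φ2=-0.9733073, Δφ=-0.7797363, Δλ=-1.5723811 rad; a=sin²(Δφ/2)+cosφ1·cosφ2·sin²(Δλ/2)=0.4209187314; c=2·atan2(√a, √(1-a))=1.411966838; dist=6371·c=8995.641 ≈ 8995.6 km; running total=22061.1 km
Leg 3 bearing: y=sinΔλ·cosφ2=-0.56256760, x=cosφ1·sinφ2-sinφ1·cosφ2·cosΔλ=-0.81148155; θ=atan2(y, x)=-145.2680° <0 so +360° → 214.7320° ≈ 214.7°
Leg 4: φ1=-0.9733073, φ2=0.9783216, Δφ=1.9516289, Δλ=-0.0790721 rad; a=sin²(Δφ/2)+cosφ1·cosφ2·sin²(Δλ/2)=0.6863375555; c=2·atan2(√a, √(1-a))=1.952686466; dist=6371·c=12440.565 ≈ 12440.6 km; running total=34501.7 km
Leg 4 bearing: y=sinΔλ·cosφ2=-0.04410912, x=cosφ1·sinφ2-sinφ1·cosφ2·cosΔλ=0.92691297; θ=atan2(y, x)=-2.7245° <0 so +360° → 357.2755° ≈ 357.3°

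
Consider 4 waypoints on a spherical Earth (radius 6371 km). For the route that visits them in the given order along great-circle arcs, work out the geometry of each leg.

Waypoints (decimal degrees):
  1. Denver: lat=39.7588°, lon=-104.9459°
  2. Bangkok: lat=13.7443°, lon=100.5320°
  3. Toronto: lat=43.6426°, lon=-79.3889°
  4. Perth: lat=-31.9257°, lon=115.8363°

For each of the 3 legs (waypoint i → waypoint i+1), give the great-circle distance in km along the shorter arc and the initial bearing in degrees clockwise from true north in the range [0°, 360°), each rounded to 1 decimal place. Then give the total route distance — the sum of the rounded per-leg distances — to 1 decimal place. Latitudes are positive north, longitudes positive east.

Leg 1: dist=13507.7 km, bearing=330.7°
Leg 2: dist=13633.9 km, bearing=359.9°
Leg 3: dist=18153.3 km, bearing=309.3°
Total: 45294.9 km

Leg 1: φ1=0.6939220, φ2=0.2398833, Δφ=-0.4540387, Δλ=3.5862659 rad; a=sin²(Δφ/2)+cosφ1·cosφ2·sin²(Δλ/2)=0.7610803179; c=2·atan2(√a, √(1-a))=2.120178757; dist=6371·c=13507.659 ≈ 13507.7 km; running total=13507.7 km
Leg 1 bearing: y=sinΔλ·cosφ2=-0.41784551, x=cosφ1·sinφ2-sinφ1·cosφ2·cosΔλ=0.74347387; θ=atan2(y, x)=-29.3368° <0 so +360° → 330.6632° ≈ 330.7°
Leg 2: φ1=0.2398833, φ2=0.7617071, Δφ=0.5218238, Δλ=-3.1402121 rad; a=sin²(Δφ/2)+cosφ1·cosφ2·sin²(Δλ/2)=0.7694813589; c=2·atan2(√a, √(1-a))=2.140001506; dist=6371·c=13633.9496 ≈ 13633.9 km; running total=27141.6 km
Leg 2 bearing: y=sinΔλ·cosφ2=-0.00099905, x=cosφ1·sinφ2-sinφ1·cosφ2·cosΔλ=0.84232903; θ=atan2(y, x)=-0.0680° <0 so +360° → 359.9320° ≈ 359.9°
Leg 3: φ1=0.7617071, φ2=-0.5572086, Δφ=-1.3189156, Δλ=3.4073225 rad; a=sin²(Δφ/2)+cosφ1·cosφ2·sin²(Δλ/2)=0.9788026991; c=2·atan2(√a, √(1-a))=2.849368132; dist=6371·c=18153.324 ≈ 18153.3 km; running total=45294.9 km
Leg 3 bearing: y=sinΔλ·cosφ2=-0.22288923, x=cosφ1·sinφ2-sinφ1·cosφ2·cosΔλ=0.18251655; θ=atan2(y, x)=-50.6871° <0 so +360° → 309.3129° ≈ 309.3°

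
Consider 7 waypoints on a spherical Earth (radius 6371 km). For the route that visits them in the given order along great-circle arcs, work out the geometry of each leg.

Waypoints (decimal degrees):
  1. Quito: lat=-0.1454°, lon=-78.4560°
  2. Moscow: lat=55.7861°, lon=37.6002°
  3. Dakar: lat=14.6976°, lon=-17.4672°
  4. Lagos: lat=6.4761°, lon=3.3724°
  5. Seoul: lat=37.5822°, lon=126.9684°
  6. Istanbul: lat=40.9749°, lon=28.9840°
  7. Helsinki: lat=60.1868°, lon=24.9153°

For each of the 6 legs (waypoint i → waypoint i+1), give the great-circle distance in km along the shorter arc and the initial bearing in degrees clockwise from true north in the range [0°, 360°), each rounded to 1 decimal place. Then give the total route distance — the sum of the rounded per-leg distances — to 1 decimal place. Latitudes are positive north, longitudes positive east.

Leg 1: dist=11611.3 km, bearing=31.4°
Leg 2: dist=6514.3 km, bearing=248.3°
Leg 3: dist=2452.0 km, bearing=109.7°
Leg 4: dist=12401.1 km, bearing=45.2°
Leg 5: dist=7953.7 km, bearing=308.0°
Leg 6: dist=2154.5 km, bearing=353.9°
Total: 43086.9 km

Leg 1: φ1=-0.0025377, φ2=0.9736511, Δφ=0.9761888, Δλ=2.0255628 rad; a=sin²(Δφ/2)+cosφ1·cosφ2·sin²(Δλ/2)=0.6245412133; c=2·atan2(√a, √(1-a))=1.822529032; dist=6371·c=11611.332 ≈ 11611.3 km; running total=11611.3 km
Leg 1 bearing: y=sinΔλ·cosφ2=0.50513550, x=cosφ1·sinφ2-sinφ1·cosφ2·cosΔλ=0.82631475; θ=atan2(y, x)=31.4379° ≈ 31.4°
Leg 2: φ1=0.9736511, φ2=0.2565215, Δφ=-0.7171296, Δλ=-0.9611074 rad; a=sin²(Δφ/2)+cosφ1·cosφ2·sin²(Δλ/2)=0.2393772203; c=2·atan2(√a, √(1-a))=1.022486511; dist=6371·c=6514.262 ≈ 6514.3 km; running total=18125.6 km
Leg 2 bearing: y=sinΔλ·cosφ2=-0.79300016, x=cosφ1·sinφ2-sinφ1·cosφ2·cosΔλ=-0.31536297; θ=atan2(y, x)=-111.6869° <0 so +360° → 248.3131° ≈ 248.3°
Leg 3: φ1=0.2565215, φ2=0.1130293, Δφ=-0.1434922, Δλ=0.3637196 rad; a=sin²(Δφ/2)+cosφ1·cosφ2·sin²(Δλ/2)=0.0365764526; c=2·atan2(√a, √(1-a))=0.384870407; dist=6371·c=2452.009 ≈ 2452.0 km; running total=20577.6 km
Leg 3 bearing: y=sinΔλ·cosφ2=0.35348292, x=cosφ1·sinφ2-sinφ1·cosφ2·cosΔλ=-0.12650806; θ=atan2(y, x)=109.6918° ≈ 109.7°
Leg 4: φ1=0.1130293, φ2=0.6559331, Δφ=0.5429039, Δλ=2.1571571 rad; a=sin²(Δφ/2)+cosφ1·cosφ2·sin²(Δλ/2)=0.6834586670; c=2·atan2(√a, √(1-a))=1.946489382; dist=6371·c=12401.084 ≈ 12401.1 km; running total=32978.7 km
Leg 4 bearing: y=sinΔλ·cosφ2=0.66010334, x=cosφ1·sinφ2-sinφ1·cosφ2·cosΔλ=0.65546568; θ=atan2(y, x)=45.2020° ≈ 45.2°
Leg 5: φ1=0.6559331, φ2=0.7151469, Δφ=0.0592138, Δλ=-1.7101504 rad; a=sin²(Δφ/2)+cosφ1·cosφ2·sin²(Δλ/2)=0.3415902868; c=2·atan2(√a, √(1-a))=1.248422043; dist=6371·c=7953.697 ≈ 7953.7 km; running total=40932.4 km
Leg 5 bearing: y=sinΔλ·cosφ2=-0.74767792, x=cosφ1·sinφ2-sinφ1·cosφ2·cosΔλ=0.58361219; θ=atan2(y, x)=-52.0256° <0 so +360° → 307.9744° ≈ 308.0°
Leg 6: φ1=0.7151469, φ2=1.0504578, Δφ=0.3353109, Δλ=-0.0710122 rad; a=sin²(Δφ/2)+cosφ1·cosφ2·sin²(Δλ/2)=0.0283189942; c=2·atan2(√a, √(1-a))=0.338174089; dist=6371·c=2154.507 ≈ 2154.5 km; running total=43086.9 km
Leg 6 bearing: y=sinΔλ·cosφ2=-0.03527575, x=cosφ1·sinφ2-sinφ1·cosφ2·cosΔλ=0.32988443; θ=atan2(y, x)=-6.1037° <0 so +360° → 353.8963° ≈ 353.9°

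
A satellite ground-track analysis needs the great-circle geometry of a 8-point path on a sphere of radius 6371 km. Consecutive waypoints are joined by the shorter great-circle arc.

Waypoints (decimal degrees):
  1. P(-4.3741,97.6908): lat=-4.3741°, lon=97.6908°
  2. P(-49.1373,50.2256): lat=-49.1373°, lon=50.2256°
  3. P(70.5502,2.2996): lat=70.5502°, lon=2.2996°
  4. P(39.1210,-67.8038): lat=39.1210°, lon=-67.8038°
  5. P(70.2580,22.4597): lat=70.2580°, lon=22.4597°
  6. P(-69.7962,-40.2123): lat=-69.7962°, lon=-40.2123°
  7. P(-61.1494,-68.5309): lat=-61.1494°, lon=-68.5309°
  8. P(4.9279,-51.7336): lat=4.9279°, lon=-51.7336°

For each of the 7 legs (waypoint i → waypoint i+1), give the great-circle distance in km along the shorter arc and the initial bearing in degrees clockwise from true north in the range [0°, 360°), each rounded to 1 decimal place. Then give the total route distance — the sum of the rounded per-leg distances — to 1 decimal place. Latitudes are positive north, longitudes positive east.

Leg 1: dist=6681.3 km, bearing=213.8°
Leg 2: dist=13849.4 km, bearing=342.5°
Leg 3: dist=5218.6 km, bearing=267.0°
Leg 4: dist=5966.0 km, bearing=24.8°
Leg 5: dist=16242.6 km, bearing=213.3°
Leg 6: dist=1598.5 km, bearing=292.8°
Leg 7: dist=7489.7 km, bearing=18.2°
Total: 57046.1 km

Leg 1: φ1=-0.0763424, φ2=-0.8576077, Δφ=-0.7812652, Δλ=-0.8284240 rad; a=sin²(Δφ/2)+cosφ1·cosφ2·sin²(Δλ/2)=0.2506556265; c=2·atan2(√a, √(1-a))=1.048710995; dist=6371·c=6681.338 ≈ 6681.3 km; running total=6681.3 km
Leg 1 bearing: y=sinΔλ·cosφ2=-0.48209412, x=cosφ1·sinφ2-sinφ1·cosφ2·cosΔλ=-0.72034352; θ=atan2(y, x)=-146.2074° <0 so +360° → 213.7926° ≈ 213.8°
Leg 2: φ1=-0.8576077, φ2=1.2313333, Δφ=2.0889409, Δλ=-0.8364665 rad; a=sin²(Δφ/2)+cosφ1·cosφ2·sin²(Δλ/2)=0.7835704086; c=2·atan2(√a, √(1-a))=2.173826536; dist=6371·c=13849.449 ≈ 13849.4 km; running total=20530.7 km
Leg 2 bearing: y=sinΔλ·cosφ2=-0.24716501, x=cosφ1·sinφ2-sinφ1·cosφ2·cosΔλ=0.78565944; θ=atan2(y, x)=-17.4633° <0 so +360° → 342.5367° ≈ 342.5°
Leg 3: φ1=1.2313333, φ2=0.6827903, Δφ=-0.5485430, Δλ=-1.2235351 rad; a=sin²(Δφ/2)+cosφ1·cosφ2·sin²(Δλ/2)=0.1585650265; c=2·atan2(√a, √(1-a))=0.819112340; dist=6371·c=5218.565 ≈ 5218.6 km; running total=25749.3 km
Leg 3 bearing: y=sinΔλ·cosφ2=-0.72950549, x=cosφ1·sinφ2-sinφ1·cosφ2·cosΔλ=-0.03886354; θ=atan2(y, x)=-93.0495° <0 so +360° → 266.9505° ≈ 267.0°
Leg 4: φ1=0.6827903, φ2=1.2262334, Δφ=0.5434432, Δλ=1.5753953 rad; a=sin²(Δφ/2)+cosφ1·cosφ2·sin²(Δλ/2)=0.2036654090; c=2·atan2(√a, √(1-a))=0.936427593; dist=6371·c=5965.980 ≈ 5966.0 km; running total=31715.3 km
Leg 4 bearing: y=sinΔλ·cosφ2=0.33778173, x=cosφ1·sinφ2-sinφ1·cosφ2·cosΔλ=0.73119542; θ=atan2(y, x)=24.7950° ≈ 24.8°
Leg 5: φ1=1.2262334, φ2=-1.2181735, Δφ=-2.4444069, Δλ=-1.0938327 rad; a=sin²(Δφ/2)+cosφ1·cosφ2·sin²(Δλ/2)=0.9148770956; c=2·atan2(√a, √(1-a))=2.549463451; dist=6371·c=16242.632 ≈ 16242.6 km; running total=47957.9 km
Leg 5 bearing: y=sinΔλ·cosφ2=-0.30681579, x=cosφ1·sinφ2-sinφ1·cosφ2·cosΔλ=-0.46623176; θ=atan2(y, x)=-146.6521° <0 so +360° → 213.3479° ≈ 213.3°
Leg 6: φ1=-1.2181735, φ2=-1.0672584, Δφ=0.1509151, Δλ=-0.4942528 rad; a=sin²(Δφ/2)+cosφ1·cosφ2·sin²(Δλ/2)=0.0156548510; c=2·atan2(√a, √(1-a))=0.250896245; dist=6371·c=1598.460 ≈ 1598.5 km; running total=49556.4 km
Leg 6 bearing: y=sinΔλ·cosφ2=-0.22889845, x=cosφ1·sinφ2-sinφ1·cosφ2·cosΔλ=0.09614887; θ=atan2(y, x)=-67.2151° <0 so +360° → 292.7849° ≈ 292.8°
Leg 7: φ1=-1.0672584, φ2=0.0860081, Δφ=1.1532664, Δλ=0.2931682 rad; a=sin²(Δφ/2)+cosφ1·cosφ2·sin²(Δλ/2)=0.3075040325; c=2·atan2(√a, √(1-a))=1.175597243; dist=6371·c=7489.730 ≈ 7489.7 km; running total=57046.1 km
Leg 7 bearing: y=sinΔλ·cosφ2=0.28791847, x=cosφ1·sinφ2-sinφ1·cosφ2·cosΔλ=0.87686040; θ=atan2(y, x)=18.1777° ≈ 18.2°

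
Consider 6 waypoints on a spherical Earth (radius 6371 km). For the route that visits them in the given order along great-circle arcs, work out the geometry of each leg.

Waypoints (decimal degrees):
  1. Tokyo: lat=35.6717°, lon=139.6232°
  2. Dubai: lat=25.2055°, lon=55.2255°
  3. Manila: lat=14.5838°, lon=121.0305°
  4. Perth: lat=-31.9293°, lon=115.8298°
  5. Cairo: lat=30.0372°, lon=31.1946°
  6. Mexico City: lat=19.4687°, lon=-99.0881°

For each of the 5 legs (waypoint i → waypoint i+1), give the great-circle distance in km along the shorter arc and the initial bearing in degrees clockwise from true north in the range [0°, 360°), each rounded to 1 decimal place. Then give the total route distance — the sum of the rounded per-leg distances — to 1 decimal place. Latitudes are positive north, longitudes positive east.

Leg 1: dist=7931.7 km, bearing=288.1°
Leg 2: dist=6918.4 km, bearing=86.2°
Leg 3: dist=5201.6 km, bearing=186.1°
Leg 4: dist=11264.7 km, bearing=298.5°
Leg 5: dist=12359.9 km, bearing=309.5°
Total: 43676.3 km

Leg 1: φ1=0.6225886, φ2=0.4399190, Δφ=-0.1826697, Δλ=-1.4730177 rad; a=sin²(Δφ/2)+cosφ1·cosφ2·sin²(Δλ/2)=0.3399526985; c=2·atan2(√a, √(1-a))=1.244966984; dist=6371·c=7931.685 ≈ 7931.7 km; running total=7931.7 km
Leg 1 bearing: y=sinΔλ·cosφ2=-0.90046445, x=cosφ1·sinφ2-sinφ1·cosφ2·cosΔλ=0.29445411; θ=atan2(y, x)=-71.8921° <0 so +360° → 288.1079° ≈ 288.1°
Leg 2: φ1=0.4399190, φ2=0.2545353, Δφ=-0.1853836, Δλ=1.1485139 rad; a=sin²(Δφ/2)+cosφ1·cosφ2·sin²(Δλ/2)=0.2669478696; c=2·atan2(√a, √(1-a))=1.085913992; dist=6371·c=6918.358 ≈ 6918.4 km; running total=14850.1 km
Leg 2 bearing: y=sinΔλ·cosφ2=0.88276659, x=cosφ1·sinφ2-sinφ1·cosφ2·cosΔλ=0.05890641; θ=atan2(y, x)=86.1824° ≈ 86.2°
Leg 3: φ1=0.2545353, φ2=-0.5572714, Δφ=-0.8118067, Δλ=-0.0907693 rad; a=sin²(Δφ/2)+cosφ1·cosφ2·sin²(Δλ/2)=0.1575962881; c=2·atan2(√a, √(1-a))=0.816456926; dist=6371·c=5201.647 ≈ 5201.6 km; running total=20051.7 km
Leg 3 bearing: y=sinΔλ·cosφ2=-0.07693032, x=cosφ1·sinφ2-sinφ1·cosφ2·cosΔλ=-0.72465200; θ=atan2(y, x)=-173.9401° <0 so +360° → 186.0599° ≈ 186.1°
Leg 4: φ1=-0.5572714, φ2=0.5242480, Δφ=1.0815195, Δλ=-1.4771629 rad; a=sin²(Δφ/2)+cosφ1·cosφ2·sin²(Δλ/2)=0.5980197683; c=2·atan2(√a, √(1-a))=1.768113772; dist=6371·c=11264.653 ≈ 11264.7 km; running total=31316.4 km
Leg 4 bearing: y=sinΔλ·cosφ2=-0.86190847, x=cosφ1·sinφ2-sinφ1·cosφ2·cosΔλ=0.46763478; θ=atan2(y, x)=-61.5176° <0 so +360° → 298.4824° ≈ 298.5°
Leg 5: φ1=0.5242480, φ2=0.3397929, Δφ=-0.1844551, Δλ=-2.2738621 rad; a=sin²(Δφ/2)+cosφ1·cosφ2·sin²(Δλ/2)=0.6804452535; c=2·atan2(√a, √(1-a))=1.940018901; dist=6371·c=12359.860 ≈ 12359.9 km; running total=43676.3 km
Leg 5 bearing: y=sinΔλ·cosφ2=-0.71924587, x=cosφ1·sinφ2-sinφ1·cosφ2·cosΔλ=0.59366945; θ=atan2(y, x)=-50.4635° <0 so +360° → 309.5365° ≈ 309.5°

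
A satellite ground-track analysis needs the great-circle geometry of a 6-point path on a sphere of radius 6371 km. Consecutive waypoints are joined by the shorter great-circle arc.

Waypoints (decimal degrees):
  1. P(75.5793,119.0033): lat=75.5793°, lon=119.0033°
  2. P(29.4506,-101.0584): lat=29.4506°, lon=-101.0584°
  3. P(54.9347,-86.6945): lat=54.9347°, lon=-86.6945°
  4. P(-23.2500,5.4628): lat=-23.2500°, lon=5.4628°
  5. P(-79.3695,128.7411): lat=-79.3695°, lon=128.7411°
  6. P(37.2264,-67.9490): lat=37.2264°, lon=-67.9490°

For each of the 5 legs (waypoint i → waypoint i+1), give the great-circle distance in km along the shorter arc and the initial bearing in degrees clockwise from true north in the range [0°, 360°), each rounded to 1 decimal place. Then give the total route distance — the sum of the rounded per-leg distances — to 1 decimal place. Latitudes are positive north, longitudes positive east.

Leg 1: dist=7998.1 km, bearing=36.1°
Leg 2: dist=3057.1 km, bearing=18.0°
Leg 3: dist=12237.9 km, bearing=102.2°
Leg 4: dist=8099.9 km, bearing=170.7°
Leg 5: dist=15270.5 km, bearing=160.3°
Total: 46663.5 km

Leg 1: φ1=1.3191076, φ2=0.5140099, Δφ=-0.8050977, Δλ=-3.8408012 rad; a=sin²(Δφ/2)+cosφ1·cosφ2·sin²(Δλ/2)=0.3448956883; c=2·atan2(√a, √(1-a))=1.255383853; dist=6371·c=7998.051 ≈ 7998.1 km; running total=7998.1 km
Leg 1 bearing: y=sinΔλ·cosφ2=0.56044456, x=cosφ1·sinφ2-sinφ1·cosφ2·cosΔλ=0.76790136; θ=atan2(y, x)=36.1234° ≈ 36.1°
Leg 2: φ1=0.5140099, φ2=0.9587914, Δφ=0.4447815, Δλ=0.2506973 rad; a=sin²(Δφ/2)+cosφ1·cosφ2·sin²(Δλ/2)=0.0564669686; c=2·atan2(√a, √(1-a))=0.479845921; dist=6371·c=3057.098 ≈ 3057.1 km; running total=11055.2 km
Leg 2 bearing: y=sinΔλ·cosφ2=0.14252411, x=cosφ1·sinφ2-sinφ1·cosφ2·cosΔλ=0.43909074; θ=atan2(y, x)=17.9829° ≈ 18.0°
Leg 3: φ1=0.9587914, φ2=-0.4057891, Δφ=-1.3645804, Δλ=1.6084483 rad; a=sin²(Δφ/2)+cosφ1·cosφ2·sin²(Δλ/2)=0.6714835267; c=2·atan2(√a, √(1-a))=1.920870043; dist=6371·c=12237.863 ≈ 12237.9 km; running total=23293.1 km
Leg 3 bearing: y=sinΔλ·cosφ2=0.91814001, x=cosφ1·sinφ2-sinφ1·cosφ2·cosΔλ=-0.19847547; θ=atan2(y, x)=102.1980° ≈ 102.2°
Leg 4: φ1=-0.4057891, φ2=-1.3852591, Δφ=-0.9794700, Δλ=2.1516122 rad; a=sin²(Δφ/2)+cosφ1·cosφ2·sin²(Δλ/2)=0.3525166090; c=2·atan2(√a, √(1-a))=1.271375573; dist=6371·c=8099.934 ≈ 8099.9 km; running total=31393.0 km
Leg 4 bearing: y=sinΔλ·cosφ2=0.15422355, x=cosφ1·sinφ2-sinφ1·cosφ2·cosΔλ=-0.94297916; θ=atan2(y, x)=170.7116° ≈ 170.7°
Leg 5: φ1=-1.3852591, φ2=0.6497232, Δφ=2.0349823, Δλ=-3.4328899 rad; a=sin²(Δφ/2)+cosφ1·cosφ2·sin²(Δλ/2)=0.8676416144; c=2·atan2(√a, √(1-a))=2.396880803; dist=6371·c=15270.528 ≈ 15270.5 km; running total=46663.5 km
Leg 5 bearing: y=sinΔλ·cosφ2=0.22867939, x=cosφ1·sinφ2-sinφ1·cosφ2·cosΔλ=-0.63801592; θ=atan2(y, x)=160.2812° ≈ 160.3°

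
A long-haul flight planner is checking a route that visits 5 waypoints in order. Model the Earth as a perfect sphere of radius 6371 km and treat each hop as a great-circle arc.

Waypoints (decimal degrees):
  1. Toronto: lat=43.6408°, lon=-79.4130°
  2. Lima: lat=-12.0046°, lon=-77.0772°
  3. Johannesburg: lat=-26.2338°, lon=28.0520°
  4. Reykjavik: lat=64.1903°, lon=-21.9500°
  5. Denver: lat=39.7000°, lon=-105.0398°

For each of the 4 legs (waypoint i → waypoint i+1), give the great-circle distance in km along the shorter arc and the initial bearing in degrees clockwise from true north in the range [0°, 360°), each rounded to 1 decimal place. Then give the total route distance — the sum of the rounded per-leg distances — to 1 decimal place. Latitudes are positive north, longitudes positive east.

Leg 1: φ1=0.7616756, φ2=-0.2095198, Δφ=-0.9711954, Δλ=0.0407674 rad; a=sin²(Δφ/2)+cosφ1·cosφ2·sin²(Δλ/2)=0.2181375578; c=2·atan2(√a, √(1-a))=0.971907681; dist=6371·c=6192.024 ≈ 6192.0 km; running total=6192.0 km
Leg 1 bearing: y=sinΔλ·cosφ2=0.03986481, x=cosφ1·sinφ2-sinφ1·cosφ2·cosΔλ=-0.82500003; θ=atan2(y, x)=177.2336° ≈ 177.2°
Leg 2: φ1=-0.2095198, φ2=-0.4578662, Δφ=-0.2483464, Δλ=1.8348507 rad; a=sin²(Δφ/2)+cosφ1·cosφ2·sin²(Δλ/2)=0.5685272338; c=2·atan2(√a, √(1-a))=1.708283533; dist=6371·c=10883.474 ≈ 10883.5 km; running total=17075.5 km
Leg 2 bearing: y=sinΔλ·cosφ2=0.86590759, x=cosφ1·sinφ2-sinφ1·cosφ2·cosΔλ=-0.48106146; θ=atan2(y, x)=119.0547° ≈ 119.1°
Leg 3: φ1=-0.4578662, φ2=1.1203321, Δφ=1.5781983, Δλ=-0.8726995 rad; a=sin²(Δφ/2)+cosφ1·cosφ2·sin²(Δλ/2)=0.5734586713; c=2·atan2(√a, √(1-a))=1.718247398; dist=6371·c=10946.954 ≈ 10947.0 km; running total=28022.5 km
Leg 3 bearing: y=sinΔλ·cosφ2=-0.33353289, x=cosφ1·sinφ2-sinφ1·cosφ2·cosΔλ=0.93122022; θ=atan2(y, x)=-19.7059° <0 so +360° → 340.2941° ≈ 340.3°
Leg 4: φ1=1.1203321, φ2=0.6928957, Δφ=-0.4274364, Δλ=-1.4501906 rad; a=sin²(Δφ/2)+cosφ1·cosφ2·sin²(Δλ/2)=0.1923246555; c=2·atan2(√a, √(1-a))=0.907965544; dist=6371·c=5784.648 ≈ 5784.6 km; running total=33807.1 km
Leg 4 bearing: y=sinΔλ·cosφ2=-0.76381059, x=cosφ1·sinφ2-sinφ1·cosφ2·cosΔλ=0.19477400; θ=atan2(y, x)=-75.6943° <0 so +360° → 284.3057° ≈ 284.3°

Leg 1: dist=6192.0 km, bearing=177.2°
Leg 2: dist=10883.5 km, bearing=119.1°
Leg 3: dist=10947.0 km, bearing=340.3°
Leg 4: dist=5784.6 km, bearing=284.3°
Total: 33807.1 km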